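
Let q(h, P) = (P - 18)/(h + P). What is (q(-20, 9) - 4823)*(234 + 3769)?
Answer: -212335132/11 ≈ -1.9303e+7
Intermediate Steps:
q(h, P) = (-18 + P)/(P + h)
(q(-20, 9) - 4823)*(234 + 3769) = ((-18 + 9)/(9 - 20) - 4823)*(234 + 3769) = (-9/(-11) - 4823)*4003 = (-1/11*(-9) - 4823)*4003 = (9/11 - 4823)*4003 = -53044/11*4003 = -212335132/11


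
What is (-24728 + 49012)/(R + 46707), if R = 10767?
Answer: 12142/28737 ≈ 0.42252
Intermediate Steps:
(-24728 + 49012)/(R + 46707) = (-24728 + 49012)/(10767 + 46707) = 24284/57474 = 24284*(1/57474) = 12142/28737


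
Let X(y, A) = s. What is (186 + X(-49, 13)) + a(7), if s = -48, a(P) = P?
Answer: 145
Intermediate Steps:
X(y, A) = -48
(186 + X(-49, 13)) + a(7) = (186 - 48) + 7 = 138 + 7 = 145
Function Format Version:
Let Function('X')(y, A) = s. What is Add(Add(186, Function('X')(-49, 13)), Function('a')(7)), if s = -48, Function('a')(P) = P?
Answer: 145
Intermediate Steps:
Function('X')(y, A) = -48
Add(Add(186, Function('X')(-49, 13)), Function('a')(7)) = Add(Add(186, -48), 7) = Add(138, 7) = 145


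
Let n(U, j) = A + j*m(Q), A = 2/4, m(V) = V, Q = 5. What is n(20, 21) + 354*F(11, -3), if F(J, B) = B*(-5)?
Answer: 10831/2 ≈ 5415.5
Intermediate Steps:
A = ½ (A = 2*(¼) = ½ ≈ 0.50000)
n(U, j) = ½ + 5*j (n(U, j) = ½ + j*5 = ½ + 5*j)
F(J, B) = -5*B
n(20, 21) + 354*F(11, -3) = (½ + 5*21) + 354*(-5*(-3)) = (½ + 105) + 354*15 = 211/2 + 5310 = 10831/2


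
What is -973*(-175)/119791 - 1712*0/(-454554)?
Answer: 24325/17113 ≈ 1.4214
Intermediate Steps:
-973*(-175)/119791 - 1712*0/(-454554) = 170275*(1/119791) + 0*(-1/454554) = 24325/17113 + 0 = 24325/17113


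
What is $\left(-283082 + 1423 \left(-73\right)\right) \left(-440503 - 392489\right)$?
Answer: $322335417312$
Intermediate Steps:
$\left(-283082 + 1423 \left(-73\right)\right) \left(-440503 - 392489\right) = \left(-283082 - 103879\right) \left(-832992\right) = \left(-386961\right) \left(-832992\right) = 322335417312$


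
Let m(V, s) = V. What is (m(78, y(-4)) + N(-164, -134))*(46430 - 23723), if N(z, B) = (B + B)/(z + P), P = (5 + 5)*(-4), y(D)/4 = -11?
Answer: 30616605/17 ≈ 1.8010e+6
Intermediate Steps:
y(D) = -44 (y(D) = 4*(-11) = -44)
P = -40 (P = 10*(-4) = -40)
N(z, B) = 2*B/(-40 + z) (N(z, B) = (B + B)/(z - 40) = (2*B)/(-40 + z) = 2*B/(-40 + z))
(m(78, y(-4)) + N(-164, -134))*(46430 - 23723) = (78 + 2*(-134)/(-40 - 164))*(46430 - 23723) = (78 + 2*(-134)/(-204))*22707 = (78 + 2*(-134)*(-1/204))*22707 = (78 + 67/51)*22707 = (4045/51)*22707 = 30616605/17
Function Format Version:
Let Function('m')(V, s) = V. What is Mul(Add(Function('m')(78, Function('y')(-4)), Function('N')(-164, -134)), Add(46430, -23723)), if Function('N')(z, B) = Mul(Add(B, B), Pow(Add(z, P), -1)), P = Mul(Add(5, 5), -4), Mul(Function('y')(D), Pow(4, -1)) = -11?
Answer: Rational(30616605, 17) ≈ 1.8010e+6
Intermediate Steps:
Function('y')(D) = -44 (Function('y')(D) = Mul(4, -11) = -44)
P = -40 (P = Mul(10, -4) = -40)
Function('N')(z, B) = Mul(2, B, Pow(Add(-40, z), -1)) (Function('N')(z, B) = Mul(Add(B, B), Pow(Add(z, -40), -1)) = Mul(Mul(2, B), Pow(Add(-40, z), -1)) = Mul(2, B, Pow(Add(-40, z), -1)))
Mul(Add(Function('m')(78, Function('y')(-4)), Function('N')(-164, -134)), Add(46430, -23723)) = Mul(Add(78, Mul(2, -134, Pow(Add(-40, -164), -1))), Add(46430, -23723)) = Mul(Add(78, Mul(2, -134, Pow(-204, -1))), 22707) = Mul(Add(78, Mul(2, -134, Rational(-1, 204))), 22707) = Mul(Add(78, Rational(67, 51)), 22707) = Mul(Rational(4045, 51), 22707) = Rational(30616605, 17)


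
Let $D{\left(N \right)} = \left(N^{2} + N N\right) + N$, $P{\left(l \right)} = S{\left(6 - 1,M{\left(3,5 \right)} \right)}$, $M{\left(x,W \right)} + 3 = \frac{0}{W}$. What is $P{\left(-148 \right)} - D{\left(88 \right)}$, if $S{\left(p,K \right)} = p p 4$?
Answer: $-15476$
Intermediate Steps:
$M{\left(x,W \right)} = -3$ ($M{\left(x,W \right)} = -3 + \frac{0}{W} = -3 + 0 = -3$)
$S{\left(p,K \right)} = 4 p^{2}$ ($S{\left(p,K \right)} = p^{2} \cdot 4 = 4 p^{2}$)
$P{\left(l \right)} = 100$ ($P{\left(l \right)} = 4 \left(6 - 1\right)^{2} = 4 \cdot 5^{2} = 4 \cdot 25 = 100$)
$D{\left(N \right)} = N + 2 N^{2}$ ($D{\left(N \right)} = \left(N^{2} + N^{2}\right) + N = 2 N^{2} + N = N + 2 N^{2}$)
$P{\left(-148 \right)} - D{\left(88 \right)} = 100 - 88 \left(1 + 2 \cdot 88\right) = 100 - 88 \left(1 + 176\right) = 100 - 88 \cdot 177 = 100 - 15576 = -15476$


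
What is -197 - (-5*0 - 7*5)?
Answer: -162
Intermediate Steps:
-197 - (-5*0 - 7*5) = -197 - (0 - 35) = -197 - 1*(-35) = -197 + 35 = -162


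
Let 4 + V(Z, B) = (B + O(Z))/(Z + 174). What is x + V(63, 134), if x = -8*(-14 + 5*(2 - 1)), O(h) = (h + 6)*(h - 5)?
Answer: 20252/237 ≈ 85.451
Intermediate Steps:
O(h) = (-5 + h)*(6 + h) (O(h) = (6 + h)*(-5 + h) = (-5 + h)*(6 + h))
V(Z, B) = -4 + (-30 + B + Z + Z²)/(174 + Z) (V(Z, B) = -4 + (B + (-30 + Z + Z²))/(Z + 174) = -4 + (-30 + B + Z + Z²)/(174 + Z))
x = 72 (x = -8*(-14 + 5*1) = -8*(-14 + 5) = -8*(-9) = 72)
x + V(63, 134) = 72 + (-726 + 134 + 63² - 3*63)/(174 + 63) = 72 + (-726 + 134 + 3969 - 189)/237 = 72 + (1/237)*3188 = 72 + 3188/237 = 20252/237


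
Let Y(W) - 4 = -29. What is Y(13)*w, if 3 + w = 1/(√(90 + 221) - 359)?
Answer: 1930345/25714 + 5*√311/25714 ≈ 75.073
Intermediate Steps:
w = -3 + 1/(-359 + √311) (w = -3 + 1/(√(90 + 221) - 359) = -3 + 1/(√311 - 359) = -3 + 1/(-359 + √311) ≈ -3.0029)
Y(W) = -25 (Y(W) = 4 - 29 = -25)
Y(13)*w = -25*(-386069/128570 - √311/128570) = 1930345/25714 + 5*√311/25714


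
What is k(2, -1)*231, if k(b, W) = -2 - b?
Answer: -924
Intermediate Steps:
k(2, -1)*231 = (-2 - 1*2)*231 = (-2 - 2)*231 = -4*231 = -924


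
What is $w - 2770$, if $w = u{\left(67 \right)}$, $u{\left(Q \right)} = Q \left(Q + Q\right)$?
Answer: $6208$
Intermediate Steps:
$u{\left(Q \right)} = 2 Q^{2}$ ($u{\left(Q \right)} = Q 2 Q = 2 Q^{2}$)
$w = 8978$ ($w = 2 \cdot 67^{2} = 2 \cdot 4489 = 8978$)
$w - 2770 = 8978 - 2770 = 6208$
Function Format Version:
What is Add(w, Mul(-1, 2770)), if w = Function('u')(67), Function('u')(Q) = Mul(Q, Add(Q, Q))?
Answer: 6208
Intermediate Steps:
Function('u')(Q) = Mul(2, Pow(Q, 2)) (Function('u')(Q) = Mul(Q, Mul(2, Q)) = Mul(2, Pow(Q, 2)))
w = 8978 (w = Mul(2, Pow(67, 2)) = Mul(2, 4489) = 8978)
Add(w, Mul(-1, 2770)) = Add(8978, Mul(-1, 2770)) = Add(8978, -2770) = 6208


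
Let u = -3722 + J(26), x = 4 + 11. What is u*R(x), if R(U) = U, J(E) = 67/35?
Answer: -390609/7 ≈ -55801.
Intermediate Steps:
J(E) = 67/35 (J(E) = 67*(1/35) = 67/35)
x = 15
u = -130203/35 (u = -3722 + 67/35 = -130203/35 ≈ -3720.1)
u*R(x) = -130203/35*15 = -390609/7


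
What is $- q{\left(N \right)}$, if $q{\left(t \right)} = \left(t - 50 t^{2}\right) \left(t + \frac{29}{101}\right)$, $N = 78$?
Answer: $\frac{2404692654}{101} \approx 2.3809 \cdot 10^{7}$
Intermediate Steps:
$q{\left(t \right)} = \left(\frac{29}{101} + t\right) \left(t - 50 t^{2}\right)$ ($q{\left(t \right)} = \left(t - 50 t^{2}\right) \left(t + 29 \cdot \frac{1}{101}\right) = \left(t - 50 t^{2}\right) \left(t + \frac{29}{101}\right) = \left(t - 50 t^{2}\right) \left(\frac{29}{101} + t\right) = \left(\frac{29}{101} + t\right) \left(t - 50 t^{2}\right)$)
$- q{\left(N \right)} = - \frac{78 \left(29 - 5050 \cdot 78^{2} - 105222\right)}{101} = - \frac{78 \left(29 - 30724200 - 105222\right)}{101} = - \frac{78 \left(-30829393\right)}{101} = \left(-1\right) \left(- \frac{2404692654}{101}\right) = \frac{2404692654}{101}$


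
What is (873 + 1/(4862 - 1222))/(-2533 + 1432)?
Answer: -3177721/4007640 ≈ -0.79292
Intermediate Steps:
(873 + 1/(4862 - 1222))/(-2533 + 1432) = (873 + 1/3640)/(-1101) = (873 + 1/3640)*(-1/1101) = (3177721/3640)*(-1/1101) = -3177721/4007640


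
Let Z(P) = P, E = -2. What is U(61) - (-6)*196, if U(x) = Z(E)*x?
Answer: 1054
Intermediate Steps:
U(x) = -2*x
U(61) - (-6)*196 = -2*61 - (-6)*196 = -122 - 1*(-1176) = -122 + 1176 = 1054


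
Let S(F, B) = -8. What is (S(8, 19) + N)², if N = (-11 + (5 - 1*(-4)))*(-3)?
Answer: 4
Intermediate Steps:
N = 6 (N = (-11 + (5 + 4))*(-3) = (-11 + 9)*(-3) = -2*(-3) = 6)
(S(8, 19) + N)² = (-8 + 6)² = (-2)² = 4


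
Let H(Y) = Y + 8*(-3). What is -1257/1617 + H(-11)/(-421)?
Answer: -157534/226919 ≈ -0.69423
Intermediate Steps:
H(Y) = -24 + Y (H(Y) = Y - 24 = -24 + Y)
-1257/1617 + H(-11)/(-421) = -1257/1617 + (-24 - 11)/(-421) = -1257*1/1617 - 35*(-1/421) = -419/539 + 35/421 = -157534/226919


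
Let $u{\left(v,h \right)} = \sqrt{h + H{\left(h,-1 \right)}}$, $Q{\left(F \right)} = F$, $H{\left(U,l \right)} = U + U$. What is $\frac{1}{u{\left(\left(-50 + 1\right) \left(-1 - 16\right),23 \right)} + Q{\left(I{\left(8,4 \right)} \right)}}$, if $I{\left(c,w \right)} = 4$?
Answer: $- \frac{4}{53} + \frac{\sqrt{69}}{53} \approx 0.081257$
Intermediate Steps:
$H{\left(U,l \right)} = 2 U$
$u{\left(v,h \right)} = \sqrt{3} \sqrt{h}$ ($u{\left(v,h \right)} = \sqrt{h + 2 h} = \sqrt{3 h} = \sqrt{3} \sqrt{h}$)
$\frac{1}{u{\left(\left(-50 + 1\right) \left(-1 - 16\right),23 \right)} + Q{\left(I{\left(8,4 \right)} \right)}} = \frac{1}{\sqrt{3} \sqrt{23} + 4} = \frac{1}{\sqrt{69} + 4} = \frac{1}{4 + \sqrt{69}}$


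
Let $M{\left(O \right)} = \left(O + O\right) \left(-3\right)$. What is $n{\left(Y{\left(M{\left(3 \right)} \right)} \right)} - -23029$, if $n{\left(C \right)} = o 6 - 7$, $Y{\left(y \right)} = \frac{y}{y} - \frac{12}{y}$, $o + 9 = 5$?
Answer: $22998$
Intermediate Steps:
$o = -4$ ($o = -9 + 5 = -4$)
$M{\left(O \right)} = - 6 O$ ($M{\left(O \right)} = 2 O \left(-3\right) = - 6 O$)
$Y{\left(y \right)} = 1 - \frac{12}{y}$
$n{\left(C \right)} = -31$ ($n{\left(C \right)} = \left(-4\right) 6 - 7 = -24 - 7 = -31$)
$n{\left(Y{\left(M{\left(3 \right)} \right)} \right)} - -23029 = -31 - -23029 = -31 + 23029 = 22998$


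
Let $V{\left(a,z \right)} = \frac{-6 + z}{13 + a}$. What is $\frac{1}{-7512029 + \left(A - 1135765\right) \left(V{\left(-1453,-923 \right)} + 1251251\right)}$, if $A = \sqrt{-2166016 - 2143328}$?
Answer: $- \frac{2946866234326624800}{4187909728586271025795948344409} - \frac{31135144936320 i \sqrt{29926}}{4187909728586271025795948344409} \approx -7.0366 \cdot 10^{-13} - 1.2861 \cdot 10^{-15} i$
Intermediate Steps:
$A = 12 i \sqrt{29926}$ ($A = \sqrt{-4309344} = 12 i \sqrt{29926} \approx 2075.9 i$)
$V{\left(a,z \right)} = \frac{-6 + z}{13 + a}$
$\frac{1}{-7512029 + \left(A - 1135765\right) \left(V{\left(-1453,-923 \right)} + 1251251\right)} = \frac{1}{-7512029 + \left(12 i \sqrt{29926} - 1135765\right) \left(\frac{-6 - 923}{13 - 1453} + 1251251\right)} = \frac{1}{-7512029 + \left(-1135765 + 12 i \sqrt{29926}\right) \left(\frac{1}{-1440} \left(-929\right) + 1251251\right)} = \frac{1}{-7512029 + \left(-1135765 + 12 i \sqrt{29926}\right) \left(\left(- \frac{1}{1440}\right) \left(-929\right) + 1251251\right)} = \frac{1}{-7512029 + \left(-1135765 + 12 i \sqrt{29926}\right) \left(\frac{929}{1440} + 1251251\right)} = \frac{1}{-7512029 + \left(-1135765 + 12 i \sqrt{29926}\right) \frac{1801802369}{1440}} = \frac{1}{-7512029 - \left(\frac{409284813525457}{288} - \frac{1801802369 i \sqrt{29926}}{120}\right)} = \frac{1}{- \frac{409286976989809}{288} + \frac{1801802369 i \sqrt{29926}}{120}}$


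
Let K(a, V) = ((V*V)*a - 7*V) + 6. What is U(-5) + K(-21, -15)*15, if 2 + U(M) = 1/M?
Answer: -346061/5 ≈ -69212.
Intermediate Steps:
U(M) = -2 + 1/M
K(a, V) = 6 - 7*V + a*V² (K(a, V) = (V²*a - 7*V) + 6 = (a*V² - 7*V) + 6 = (-7*V + a*V²) + 6 = 6 - 7*V + a*V²)
U(-5) + K(-21, -15)*15 = (-2 + 1/(-5)) + (6 - 7*(-15) - 21*(-15)²)*15 = (-2 - ⅕) + (6 + 105 - 21*225)*15 = -11/5 + (6 + 105 - 4725)*15 = -11/5 - 4614*15 = -11/5 - 69210 = -346061/5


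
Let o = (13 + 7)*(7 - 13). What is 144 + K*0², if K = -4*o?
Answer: 144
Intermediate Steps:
o = -120 (o = 20*(-6) = -120)
K = 480 (K = -4*(-120) = 480)
144 + K*0² = 144 + 480*0² = 144 + 480*0 = 144 + 0 = 144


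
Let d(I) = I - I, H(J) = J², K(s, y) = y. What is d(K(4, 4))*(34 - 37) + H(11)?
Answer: 121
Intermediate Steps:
d(I) = 0
d(K(4, 4))*(34 - 37) + H(11) = 0*(34 - 37) + 11² = 0*(-3) + 121 = 0 + 121 = 121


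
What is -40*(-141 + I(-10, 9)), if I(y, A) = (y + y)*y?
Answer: -2360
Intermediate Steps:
I(y, A) = 2*y**2 (I(y, A) = (2*y)*y = 2*y**2)
-40*(-141 + I(-10, 9)) = -40*(-141 + 2*(-10)**2) = -40*(-141 + 2*100) = -40*(-141 + 200) = -40*59 = -2360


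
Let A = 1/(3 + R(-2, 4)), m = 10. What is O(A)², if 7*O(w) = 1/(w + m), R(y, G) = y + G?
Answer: 25/127449 ≈ 0.00019616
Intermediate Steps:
R(y, G) = G + y
A = ⅕ (A = 1/(3 + (4 - 2)) = 1/(3 + 2) = 1/5 = ⅕ ≈ 0.20000)
O(w) = 1/(7*(10 + w)) (O(w) = 1/(7*(w + 10)) = 1/(7*(10 + w)))
O(A)² = (1/(7*(10 + ⅕)))² = (1/(7*(51/5)))² = ((⅐)*(5/51))² = (5/357)² = 25/127449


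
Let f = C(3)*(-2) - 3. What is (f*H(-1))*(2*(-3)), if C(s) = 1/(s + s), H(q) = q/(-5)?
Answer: 4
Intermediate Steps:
H(q) = -q/5 (H(q) = q*(-1/5) = -q/5)
C(s) = 1/(2*s)
f = -10/3 (f = ((1/2)/3)*(-2) - 3 = ((1/2)*(1/3))*(-2) - 3 = (1/6)*(-2) - 3 = -1/3 - 3 = -10/3 ≈ -3.3333)
(f*H(-1))*(2*(-3)) = (-(-2)*(-1)/3)*(2*(-3)) = -10/3*1/5*(-6) = -2/3*(-6) = 4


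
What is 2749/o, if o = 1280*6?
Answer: 2749/7680 ≈ 0.35794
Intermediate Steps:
o = 7680
2749/o = 2749/7680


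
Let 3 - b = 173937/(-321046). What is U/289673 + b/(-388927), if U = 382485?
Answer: 47758070216273895/36169572365531066 ≈ 1.3204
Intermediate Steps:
b = 1137075/321046 (b = 3 - 173937/(-321046) = 3 - 173937*(-1)/321046 = 3 - 1*(-173937/321046) = 3 + 173937/321046 = 1137075/321046 ≈ 3.5418)
U/289673 + b/(-388927) = 382485/289673 + (1137075/321046)/(-388927) = 382485*(1/289673) + (1137075/321046)*(-1/388927) = 382485/289673 - 1137075/124863457642 = 47758070216273895/36169572365531066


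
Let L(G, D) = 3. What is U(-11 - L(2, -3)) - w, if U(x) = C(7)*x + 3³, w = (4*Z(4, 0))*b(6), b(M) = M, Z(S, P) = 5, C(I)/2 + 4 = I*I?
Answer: -1353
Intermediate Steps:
C(I) = -8 + 2*I² (C(I) = -8 + 2*(I*I) = -8 + 2*I²)
w = 120 (w = (4*5)*6 = 20*6 = 120)
U(x) = 27 + 90*x (U(x) = (-8 + 2*7²)*x + 3³ = (-8 + 2*49)*x + 27 = (-8 + 98)*x + 27 = 90*x + 27 = 27 + 90*x)
U(-11 - L(2, -3)) - w = (27 + 90*(-11 - 1*3)) - 1*120 = (27 + 90*(-11 - 3)) - 120 = (27 + 90*(-14)) - 120 = (27 - 1260) - 120 = -1233 - 120 = -1353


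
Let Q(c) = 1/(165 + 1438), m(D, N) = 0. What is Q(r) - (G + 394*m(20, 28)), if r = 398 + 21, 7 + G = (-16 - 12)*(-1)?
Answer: -33662/1603 ≈ -20.999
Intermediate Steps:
G = 21 (G = -7 + (-16 - 12)*(-1) = -7 - 28*(-1) = -7 + 28 = 21)
r = 419
Q(c) = 1/1603
Q(r) - (G + 394*m(20, 28)) = 1/1603 - (21 + 394*0) = 1/1603 - (21 + 0) = 1/1603 - 1*21 = 1/1603 - 21 = -33662/1603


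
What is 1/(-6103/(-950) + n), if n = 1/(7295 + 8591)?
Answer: 3772925/24238302 ≈ 0.15566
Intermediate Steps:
n = 1/15886 ≈ 6.2949e-5
1/(-6103/(-950) + n) = 1/(-6103/(-950) + 1/15886) = 1/(-6103*(-1/950) + 1/15886) = 1/(6103/950 + 1/15886) = 1/(24238302/3772925) = 3772925/24238302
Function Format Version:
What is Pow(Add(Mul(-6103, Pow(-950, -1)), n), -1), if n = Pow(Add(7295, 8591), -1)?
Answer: Rational(3772925, 24238302) ≈ 0.15566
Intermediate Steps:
n = Rational(1, 15886) (n = Pow(15886, -1) = Rational(1, 15886) ≈ 6.2949e-5)
Pow(Add(Mul(-6103, Pow(-950, -1)), n), -1) = Pow(Add(Mul(-6103, Pow(-950, -1)), Rational(1, 15886)), -1) = Pow(Add(Mul(-6103, Rational(-1, 950)), Rational(1, 15886)), -1) = Pow(Add(Rational(6103, 950), Rational(1, 15886)), -1) = Pow(Rational(24238302, 3772925), -1) = Rational(3772925, 24238302)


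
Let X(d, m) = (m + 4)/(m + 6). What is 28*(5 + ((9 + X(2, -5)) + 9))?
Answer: 616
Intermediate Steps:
X(d, m) = (4 + m)/(6 + m)
28*(5 + ((9 + X(2, -5)) + 9)) = 28*(5 + ((9 + (4 - 5)/(6 - 5)) + 9)) = 28*(5 + ((9 - 1/1) + 9)) = 28*(5 + ((9 + 1*(-1)) + 9)) = 28*(5 + ((9 - 1) + 9)) = 28*(5 + (8 + 9)) = 28*(5 + 17) = 28*22 = 616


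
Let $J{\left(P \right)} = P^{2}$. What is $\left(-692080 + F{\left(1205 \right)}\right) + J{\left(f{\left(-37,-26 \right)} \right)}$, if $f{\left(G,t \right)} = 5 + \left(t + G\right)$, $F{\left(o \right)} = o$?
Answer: $-687511$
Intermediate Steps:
$f{\left(G,t \right)} = 5 + G + t$ ($f{\left(G,t \right)} = 5 + \left(G + t\right) = 5 + G + t$)
$\left(-692080 + F{\left(1205 \right)}\right) + J{\left(f{\left(-37,-26 \right)} \right)} = \left(-692080 + 1205\right) + \left(5 - 37 - 26\right)^{2} = -690875 + \left(-58\right)^{2} = -690875 + 3364 = -687511$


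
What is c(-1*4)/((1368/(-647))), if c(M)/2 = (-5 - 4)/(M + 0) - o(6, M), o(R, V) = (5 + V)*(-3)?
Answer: -4529/912 ≈ -4.9660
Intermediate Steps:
o(R, V) = -15 - 3*V
c(M) = 30 - 18/M + 6*M (c(M) = 2*((-5 - 4)/(M + 0) - (-15 - 3*M)) = 2*(-9/M + (15 + 3*M)) = 2*(15 - 9/M + 3*M) = 30 - 18/M + 6*M)
c(-1*4)/((1368/(-647))) = (30 - 18/((-1*4)) + 6*(-1*4))/((1368/(-647))) = (30 - 18/(-4) + 6*(-4))/((1368*(-1/647))) = (30 - 18*(-¼) - 24)/(-1368/647) = (30 + 9/2 - 24)*(-647/1368) = (21/2)*(-647/1368) = -4529/912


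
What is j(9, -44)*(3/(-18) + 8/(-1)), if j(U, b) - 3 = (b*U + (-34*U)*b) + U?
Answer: -106820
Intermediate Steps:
j(U, b) = 3 + U - 33*U*b (j(U, b) = 3 + ((b*U + (-34*U)*b) + U) = 3 + ((U*b - 34*U*b) + U) = 3 + (-33*U*b + U) = 3 + (U - 33*U*b) = 3 + U - 33*U*b)
j(9, -44)*(3/(-18) + 8/(-1)) = (3 + 9 - 33*9*(-44))*(3/(-18) + 8/(-1)) = (3 + 9 + 13068)*(3*(-1/18) + 8*(-1)) = 13080*(-⅙ - 8) = 13080*(-49/6) = -106820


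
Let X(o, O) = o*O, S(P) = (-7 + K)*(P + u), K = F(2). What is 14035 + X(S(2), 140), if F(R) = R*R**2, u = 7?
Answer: 15295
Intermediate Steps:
F(R) = R**3
K = 8 (K = 2**3 = 8)
S(P) = 7 + P (S(P) = (-7 + 8)*(P + 7) = 1*(7 + P) = 7 + P)
X(o, O) = O*o
14035 + X(S(2), 140) = 14035 + 140*(7 + 2) = 14035 + 140*9 = 14035 + 1260 = 15295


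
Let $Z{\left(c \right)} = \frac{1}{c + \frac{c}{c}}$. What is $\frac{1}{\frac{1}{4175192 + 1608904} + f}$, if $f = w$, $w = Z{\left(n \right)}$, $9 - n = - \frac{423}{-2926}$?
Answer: $\frac{166795976352}{16924293733} \approx 9.8554$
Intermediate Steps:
$n = \frac{25911}{2926}$ ($n = 9 - - \frac{423}{-2926} = 9 - \left(-423\right) \left(- \frac{1}{2926}\right) = 9 - \frac{423}{2926} = \frac{25911}{2926} \approx 8.8554$)
$Z{\left(c \right)} = \frac{1}{1 + c}$ ($Z{\left(c \right)} = \frac{1}{c + 1} = \frac{1}{1 + c}$)
$w = \frac{2926}{28837}$ ($w = \frac{1}{1 + \frac{25911}{2926}} = \frac{1}{\frac{28837}{2926}} = \frac{2926}{28837} \approx 0.10147$)
$f = \frac{2926}{28837} \approx 0.10147$
$\frac{1}{\frac{1}{4175192 + 1608904} + f} = \frac{1}{\frac{1}{4175192 + 1608904} + \frac{2926}{28837}} = \frac{1}{\frac{1}{5784096} + \frac{2926}{28837}} = \frac{1}{\frac{16924293733}{166795976352}} = \frac{166795976352}{16924293733}$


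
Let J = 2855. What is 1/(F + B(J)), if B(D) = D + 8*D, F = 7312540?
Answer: 1/7338235 ≈ 1.3627e-7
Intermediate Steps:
B(D) = 9*D
1/(F + B(J)) = 1/(7312540 + 9*2855) = 1/(7312540 + 25695) = 1/7338235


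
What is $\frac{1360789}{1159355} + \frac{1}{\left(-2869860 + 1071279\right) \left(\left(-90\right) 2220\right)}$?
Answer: $\frac{97801670046975511}{83324347255189800} \approx 1.1737$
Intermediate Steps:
$\frac{1360789}{1159355} + \frac{1}{\left(-2869860 + 1071279\right) \left(\left(-90\right) 2220\right)} = 1360789 \cdot \frac{1}{1159355} + \frac{1}{\left(-1798581\right) \left(-199800\right)} = \frac{1360789}{1159355} - - \frac{1}{359356483800} = \frac{1360789}{1159355} + \frac{1}{359356483800} = \frac{97801670046975511}{83324347255189800}$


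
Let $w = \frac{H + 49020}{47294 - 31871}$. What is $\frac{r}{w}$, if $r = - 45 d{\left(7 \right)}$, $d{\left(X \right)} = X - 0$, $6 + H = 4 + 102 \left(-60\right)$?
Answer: $- \frac{4858245}{42898} \approx -113.25$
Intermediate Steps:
$H = -6122$ ($H = -6 + \left(4 + 102 \left(-60\right)\right) = -6 + \left(4 - 6120\right) = -6 - 6116 = -6122$)
$d{\left(X \right)} = X$ ($d{\left(X \right)} = X + 0 = X$)
$w = \frac{42898}{15423}$ ($w = \frac{-6122 + 49020}{47294 - 31871} = \frac{42898}{15423} \approx 2.7814$)
$r = -315$ ($r = \left(-45\right) 7 = -315$)
$\frac{r}{w} = - \frac{315}{\frac{42898}{15423}} = \left(-315\right) \frac{15423}{42898} = - \frac{4858245}{42898}$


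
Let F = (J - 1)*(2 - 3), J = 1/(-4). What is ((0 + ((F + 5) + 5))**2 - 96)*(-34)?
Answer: -8313/8 ≈ -1039.1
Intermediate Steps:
J = -1/4 ≈ -0.25000
F = 5/4 (F = (-1/4 - 1)*(2 - 3) = -5/4*(-1) = 5/4 ≈ 1.2500)
((0 + ((F + 5) + 5))**2 - 96)*(-34) = ((0 + ((5/4 + 5) + 5))**2 - 96)*(-34) = ((0 + (25/4 + 5))**2 - 96)*(-34) = ((0 + 45/4)**2 - 96)*(-34) = ((45/4)**2 - 96)*(-34) = (2025/16 - 96)*(-34) = (489/16)*(-34) = -8313/8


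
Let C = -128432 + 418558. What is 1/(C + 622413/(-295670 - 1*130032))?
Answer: 425702/123506596039 ≈ 3.4468e-6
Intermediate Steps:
C = 290126
1/(C + 622413/(-295670 - 1*130032)) = 1/(290126 + 622413/(-295670 - 1*130032)) = 1/(290126 + 622413/(-295670 - 130032)) = 1/(290126 + 622413/(-425702)) = 1/(290126 + 622413*(-1/425702)) = 1/(290126 - 622413/425702) = 1/(123506596039/425702) = 425702/123506596039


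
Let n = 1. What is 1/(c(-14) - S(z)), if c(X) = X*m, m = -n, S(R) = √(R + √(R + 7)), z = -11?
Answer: 1/(14 - √(-11 + 2*I)) ≈ 0.068922 + 0.016754*I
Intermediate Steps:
S(R) = √(R + √(7 + R))
m = -1 (m = -1*1 = -1)
c(X) = -X (c(X) = X*(-1) = -X)
1/(c(-14) - S(z)) = 1/(-1*(-14) - √(-11 + √(7 - 11))) = 1/(14 - √(-11 + √(-4))) = 1/(14 - √(-11 + 2*I))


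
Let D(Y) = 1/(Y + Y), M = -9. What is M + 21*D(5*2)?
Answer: -159/20 ≈ -7.9500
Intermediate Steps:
D(Y) = 1/(2*Y)
M + 21*D(5*2) = -9 + 21*(1/(2*((5*2)))) = -9 + 21*((½)/10) = -9 + 21*((½)*(⅒)) = -9 + 21*(1/20) = -9 + 21/20 = -159/20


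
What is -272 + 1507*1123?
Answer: 1692089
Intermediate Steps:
-272 + 1507*1123 = -272 + 1692361 = 1692089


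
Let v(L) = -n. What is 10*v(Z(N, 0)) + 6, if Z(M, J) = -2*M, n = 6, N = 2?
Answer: -54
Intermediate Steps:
v(L) = -6 (v(L) = -1*6 = -6)
10*v(Z(N, 0)) + 6 = 10*(-6) + 6 = -60 + 6 = -54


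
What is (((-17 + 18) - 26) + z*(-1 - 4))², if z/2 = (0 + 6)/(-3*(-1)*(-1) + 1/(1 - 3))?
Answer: 3025/49 ≈ 61.735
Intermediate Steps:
z = -24/7 (z = 2*((0 + 6)/(-3*(-1)*(-1) + 1/(1 - 3))) = 2*(6/(3*(-1) + 1/(-2))) = 2*(6/(-3 - ½)) = 2*(6/(-7/2)) = 2*(6*(-2/7)) = 2*(-12/7) = -24/7 ≈ -3.4286)
(((-17 + 18) - 26) + z*(-1 - 4))² = (((-17 + 18) - 26) - 24*(-1 - 4)/7)² = ((1 - 26) - 24/7*(-5))² = (-25 + 120/7)² = (-55/7)² = 3025/49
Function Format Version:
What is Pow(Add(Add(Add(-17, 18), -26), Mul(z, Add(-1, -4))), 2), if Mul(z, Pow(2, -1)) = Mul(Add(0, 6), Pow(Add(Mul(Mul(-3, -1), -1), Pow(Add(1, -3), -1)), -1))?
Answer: Rational(3025, 49) ≈ 61.735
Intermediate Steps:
z = Rational(-24, 7) (z = Mul(2, Mul(Add(0, 6), Pow(Add(Mul(Mul(-3, -1), -1), Pow(Add(1, -3), -1)), -1))) = Mul(2, Mul(6, Pow(Add(Mul(3, -1), Pow(-2, -1)), -1))) = Mul(2, Mul(6, Pow(Add(-3, Rational(-1, 2)), -1))) = Mul(2, Mul(6, Pow(Rational(-7, 2), -1))) = Mul(2, Mul(6, Rational(-2, 7))) = Mul(2, Rational(-12, 7)) = Rational(-24, 7) ≈ -3.4286)
Pow(Add(Add(Add(-17, 18), -26), Mul(z, Add(-1, -4))), 2) = Pow(Add(Add(Add(-17, 18), -26), Mul(Rational(-24, 7), Add(-1, -4))), 2) = Pow(Add(Add(1, -26), Mul(Rational(-24, 7), -5)), 2) = Pow(Add(-25, Rational(120, 7)), 2) = Pow(Rational(-55, 7), 2) = Rational(3025, 49)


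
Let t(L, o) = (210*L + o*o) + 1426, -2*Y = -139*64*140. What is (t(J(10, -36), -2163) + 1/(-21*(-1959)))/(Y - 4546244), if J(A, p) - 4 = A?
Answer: -96325631483/80704926918 ≈ -1.1936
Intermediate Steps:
J(A, p) = 4 + A
Y = 622720 (Y = -(-139*64)*140/2 = -(-4448)*140 = -1/2*(-1245440) = 622720)
t(L, o) = 1426 + o**2 + 210*L (t(L, o) = (210*L + o**2) + 1426 = (o**2 + 210*L) + 1426 = 1426 + o**2 + 210*L)
(t(J(10, -36), -2163) + 1/(-21*(-1959)))/(Y - 4546244) = ((1426 + (-2163)**2 + 210*(4 + 10)) + 1/(-21*(-1959)))/(622720 - 4546244) = ((1426 + 4678569 + 210*14) + 1/41139)/(-3923524) = ((1426 + 4678569 + 2940) + 1/41139)*(-1/3923524) = (4682935 + 1/41139)*(-1/3923524) = (192651262966/41139)*(-1/3923524) = -96325631483/80704926918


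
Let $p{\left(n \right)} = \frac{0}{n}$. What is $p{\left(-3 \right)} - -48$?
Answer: $48$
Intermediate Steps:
$p{\left(n \right)} = 0$
$p{\left(-3 \right)} - -48 = 0 - -48 = 0 + 48 = 48$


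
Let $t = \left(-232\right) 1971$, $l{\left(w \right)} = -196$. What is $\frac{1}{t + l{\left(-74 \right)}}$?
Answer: $- \frac{1}{457468} \approx -2.1859 \cdot 10^{-6}$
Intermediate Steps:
$t = -457272$
$\frac{1}{t + l{\left(-74 \right)}} = \frac{1}{-457272 - 196} = \frac{1}{-457468} = - \frac{1}{457468}$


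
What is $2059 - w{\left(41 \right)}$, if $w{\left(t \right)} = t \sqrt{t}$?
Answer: $2059 - 41 \sqrt{41} \approx 1796.5$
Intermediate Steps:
$w{\left(t \right)} = t^{\frac{3}{2}}$
$2059 - w{\left(41 \right)} = 2059 - 41^{\frac{3}{2}} = 2059 - 41 \sqrt{41}$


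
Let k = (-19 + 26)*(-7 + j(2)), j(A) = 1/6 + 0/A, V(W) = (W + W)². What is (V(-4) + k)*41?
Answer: 3977/6 ≈ 662.83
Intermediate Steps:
V(W) = 4*W² (V(W) = (2*W)² = 4*W²)
j(A) = ⅙ (j(A) = 1*(⅙) + 0 = ⅙ + 0 = ⅙)
k = -287/6 (k = (-19 + 26)*(-7 + ⅙) = 7*(-41/6) = -287/6 ≈ -47.833)
(V(-4) + k)*41 = (4*(-4)² - 287/6)*41 = (4*16 - 287/6)*41 = (64 - 287/6)*41 = (97/6)*41 = 3977/6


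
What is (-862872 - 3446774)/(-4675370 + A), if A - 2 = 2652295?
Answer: 4309646/2023073 ≈ 2.1302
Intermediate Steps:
A = 2652297 (A = 2 + 2652295 = 2652297)
(-862872 - 3446774)/(-4675370 + A) = (-862872 - 3446774)/(-4675370 + 2652297) = -4309646/(-2023073) = -4309646*(-1/2023073) = 4309646/2023073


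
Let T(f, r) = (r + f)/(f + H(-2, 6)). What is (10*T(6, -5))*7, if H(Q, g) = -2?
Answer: 35/2 ≈ 17.500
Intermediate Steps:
T(f, r) = (f + r)/(-2 + f) (T(f, r) = (r + f)/(f - 2) = (f + r)/(-2 + f))
(10*T(6, -5))*7 = (10*((6 - 5)/(-2 + 6)))*7 = (10*(1/4))*7 = (10*((¼)*1))*7 = (10*(¼))*7 = (5/2)*7 = 35/2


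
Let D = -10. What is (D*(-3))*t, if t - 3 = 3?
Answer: 180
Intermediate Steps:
t = 6 (t = 3 + 3 = 6)
(D*(-3))*t = -10*(-3)*6 = 30*6 = 180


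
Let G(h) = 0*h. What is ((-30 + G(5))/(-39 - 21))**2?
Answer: 1/4 ≈ 0.25000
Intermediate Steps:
G(h) = 0
((-30 + G(5))/(-39 - 21))**2 = ((-30 + 0)/(-39 - 21))**2 = (-30/(-60))**2 = (-30*(-1/60))**2 = (1/2)**2 = 1/4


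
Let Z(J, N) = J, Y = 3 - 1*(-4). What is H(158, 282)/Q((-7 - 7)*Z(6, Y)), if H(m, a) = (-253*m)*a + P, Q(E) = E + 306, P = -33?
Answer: -3757567/74 ≈ -50778.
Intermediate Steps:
Y = 7 (Y = 3 + 4 = 7)
Q(E) = 306 + E
H(m, a) = -33 - 253*a*m (H(m, a) = (-253*m)*a - 33 = -253*a*m - 33 = -33 - 253*a*m)
H(158, 282)/Q((-7 - 7)*Z(6, Y)) = (-33 - 253*282*158)/(306 + (-7 - 7)*6) = (-33 - 11272668)/(306 - 14*6) = -11272701/(306 - 84) = -11272701/222 = -11272701*1/222 = -3757567/74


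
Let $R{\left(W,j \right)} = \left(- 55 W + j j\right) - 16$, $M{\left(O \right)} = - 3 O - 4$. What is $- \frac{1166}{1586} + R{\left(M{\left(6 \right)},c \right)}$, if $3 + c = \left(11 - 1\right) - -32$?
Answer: $\frac{2152412}{793} \approx 2714.3$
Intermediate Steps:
$M{\left(O \right)} = -4 - 3 O$
$c = 39$ ($c = -3 + \left(\left(11 - 1\right) - -32\right) = -3 + \left(\left(11 - 1\right) + 32\right) = -3 + \left(10 + 32\right) = -3 + 42 = 39$)
$R{\left(W,j \right)} = -16 + j^{2} - 55 W$ ($R{\left(W,j \right)} = \left(- 55 W + j^{2}\right) - 16 = \left(j^{2} - 55 W\right) - 16 = -16 + j^{2} - 55 W$)
$- \frac{1166}{1586} + R{\left(M{\left(6 \right)},c \right)} = - \frac{1166}{1586} - \left(16 - 1521 + 55 \left(-4 - 18\right)\right) = \left(-1166\right) \frac{1}{1586} - \left(-1505 + 55 \left(-4 - 18\right)\right) = - \frac{583}{793} - -2715 = - \frac{583}{793} + \left(-16 + 1521 + 1210\right) = - \frac{583}{793} + 2715 = \frac{2152412}{793}$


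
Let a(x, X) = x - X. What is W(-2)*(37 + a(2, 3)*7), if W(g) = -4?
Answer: -120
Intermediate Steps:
W(-2)*(37 + a(2, 3)*7) = -4*(37 + (2 - 1*3)*7) = -4*(37 + (2 - 3)*7) = -4*(37 - 1*7) = -4*(37 - 7) = -4*30 = -120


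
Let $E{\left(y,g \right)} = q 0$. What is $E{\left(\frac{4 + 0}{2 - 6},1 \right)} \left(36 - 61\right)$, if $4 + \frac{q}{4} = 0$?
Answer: $0$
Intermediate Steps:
$q = -16$ ($q = -16 + 4 \cdot 0 = -16 + 0 = -16$)
$E{\left(y,g \right)} = 0$ ($E{\left(y,g \right)} = \left(-16\right) 0 = 0$)
$E{\left(\frac{4 + 0}{2 - 6},1 \right)} \left(36 - 61\right) = 0 \left(36 - 61\right) = 0 \left(-25\right) = 0$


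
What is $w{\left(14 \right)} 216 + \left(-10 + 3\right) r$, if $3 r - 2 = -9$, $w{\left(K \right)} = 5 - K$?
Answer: $- \frac{5783}{3} \approx -1927.7$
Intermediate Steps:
$r = - \frac{7}{3}$ ($r = \frac{2}{3} + \frac{1}{3} \left(-9\right) = \frac{2}{3} - 3 = - \frac{7}{3} \approx -2.3333$)
$w{\left(14 \right)} 216 + \left(-10 + 3\right) r = \left(5 - 14\right) 216 + \left(-10 + 3\right) \left(- \frac{7}{3}\right) = \left(5 - 14\right) 216 - - \frac{49}{3} = \left(-9\right) 216 + \frac{49}{3} = -1944 + \frac{49}{3} = - \frac{5783}{3}$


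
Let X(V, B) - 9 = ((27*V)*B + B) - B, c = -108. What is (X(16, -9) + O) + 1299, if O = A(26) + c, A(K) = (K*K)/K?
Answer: -2662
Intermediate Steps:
X(V, B) = 9 + 27*B*V (X(V, B) = 9 + (((27*V)*B + B) - B) = 9 + ((27*B*V + B) - B) = 9 + ((B + 27*B*V) - B) = 9 + 27*B*V)
A(K) = K (A(K) = K²/K = K)
O = -82 (O = 26 - 108 = -82)
(X(16, -9) + O) + 1299 = ((9 + 27*(-9)*16) - 82) + 1299 = ((9 - 3888) - 82) + 1299 = (-3879 - 82) + 1299 = -3961 + 1299 = -2662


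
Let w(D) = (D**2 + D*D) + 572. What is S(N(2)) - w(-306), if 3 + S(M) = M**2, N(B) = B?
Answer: -187843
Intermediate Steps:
w(D) = 572 + 2*D**2 (w(D) = (D**2 + D**2) + 572 = 2*D**2 + 572 = 572 + 2*D**2)
S(M) = -3 + M**2
S(N(2)) - w(-306) = (-3 + 2**2) - (572 + 2*(-306)**2) = (-3 + 4) - (572 + 2*93636) = 1 - (572 + 187272) = 1 - 1*187844 = 1 - 187844 = -187843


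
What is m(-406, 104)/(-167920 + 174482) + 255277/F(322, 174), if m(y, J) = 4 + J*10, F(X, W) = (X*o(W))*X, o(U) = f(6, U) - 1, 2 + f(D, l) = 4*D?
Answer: 85832515/310605708 ≈ 0.27634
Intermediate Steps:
f(D, l) = -2 + 4*D
o(U) = 21 (o(U) = (-2 + 4*6) - 1 = (-2 + 24) - 1 = 22 - 1 = 21)
F(X, W) = 21*X² (F(X, W) = (X*21)*X = (21*X)*X = 21*X²)
m(y, J) = 4 + 10*J
m(-406, 104)/(-167920 + 174482) + 255277/F(322, 174) = (4 + 10*104)/(-167920 + 174482) + 255277/((21*322²)) = (4 + 1040)/6562 + 255277/((21*103684)) = 1044*(1/6562) + 255277/2177364 = 522/3281 + 255277*(1/2177364) = 522/3281 + 11099/94668 = 85832515/310605708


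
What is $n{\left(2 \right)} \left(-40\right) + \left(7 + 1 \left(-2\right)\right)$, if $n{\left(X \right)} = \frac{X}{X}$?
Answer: $-35$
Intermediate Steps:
$n{\left(X \right)} = 1$
$n{\left(2 \right)} \left(-40\right) + \left(7 + 1 \left(-2\right)\right) = 1 \left(-40\right) + \left(7 + 1 \left(-2\right)\right) = -40 + \left(7 - 2\right) = -40 + 5 = -35$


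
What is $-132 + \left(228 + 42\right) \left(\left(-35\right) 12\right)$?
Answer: $-113532$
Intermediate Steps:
$-132 + \left(228 + 42\right) \left(\left(-35\right) 12\right) = -132 + 270 \left(-420\right) = -132 - 113400 = -113532$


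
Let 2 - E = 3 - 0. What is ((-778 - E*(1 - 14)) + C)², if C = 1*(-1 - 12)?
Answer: 646416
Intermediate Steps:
C = -13 (C = 1*(-13) = -13)
E = -1 (E = 2 - (3 - 0) = 2 - (3 - 1*0) = 2 - (3 + 0) = 2 - 1*3 = 2 - 3 = -1)
((-778 - E*(1 - 14)) + C)² = ((-778 - (-1)*(1 - 14)) - 13)² = ((-778 - (-1)*(-13)) - 13)² = ((-778 - 1*13) - 13)² = ((-778 - 13) - 13)² = (-791 - 13)² = (-804)² = 646416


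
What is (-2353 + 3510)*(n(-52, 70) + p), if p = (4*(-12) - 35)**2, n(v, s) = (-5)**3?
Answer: 7825948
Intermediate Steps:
n(v, s) = -125
p = 6889 (p = (-48 - 35)**2 = (-83)**2 = 6889)
(-2353 + 3510)*(n(-52, 70) + p) = (-2353 + 3510)*(-125 + 6889) = 1157*6764 = 7825948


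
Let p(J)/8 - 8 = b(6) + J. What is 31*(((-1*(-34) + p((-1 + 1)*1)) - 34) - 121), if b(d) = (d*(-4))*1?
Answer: -7719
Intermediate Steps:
b(d) = -4*d (b(d) = -4*d*1 = -4*d)
p(J) = -128 + 8*J (p(J) = 64 + 8*(-4*6 + J) = 64 + 8*(-24 + J) = 64 + (-192 + 8*J) = -128 + 8*J)
31*(((-1*(-34) + p((-1 + 1)*1)) - 34) - 121) = 31*(((-1*(-34) + (-128 + 8*((-1 + 1)*1))) - 34) - 121) = 31*(((34 + (-128 + 8*(0*1))) - 34) - 121) = 31*(((34 + (-128 + 8*0)) - 34) - 121) = 31*(((34 + (-128 + 0)) - 34) - 121) = 31*(((34 - 128) - 34) - 121) = 31*((-94 - 34) - 121) = 31*(-128 - 121) = 31*(-249) = -7719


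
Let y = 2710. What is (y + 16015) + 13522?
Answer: 32247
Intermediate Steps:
(y + 16015) + 13522 = (2710 + 16015) + 13522 = 18725 + 13522 = 32247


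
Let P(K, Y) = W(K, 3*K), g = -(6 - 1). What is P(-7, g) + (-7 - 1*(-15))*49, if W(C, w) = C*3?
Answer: 371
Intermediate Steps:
W(C, w) = 3*C
g = -5 (g = -1*5 = -5)
P(K, Y) = 3*K
P(-7, g) + (-7 - 1*(-15))*49 = 3*(-7) + (-7 - 1*(-15))*49 = -21 + (-7 + 15)*49 = -21 + 8*49 = -21 + 392 = 371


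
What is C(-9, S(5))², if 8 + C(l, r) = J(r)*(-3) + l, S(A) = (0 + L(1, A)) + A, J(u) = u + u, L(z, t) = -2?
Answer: 1225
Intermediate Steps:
J(u) = 2*u
S(A) = -2 + A (S(A) = (0 - 2) + A = -2 + A)
C(l, r) = -8 + l - 6*r (C(l, r) = -8 + ((2*r)*(-3) + l) = -8 + (-6*r + l) = -8 + (l - 6*r) = -8 + l - 6*r)
C(-9, S(5))² = (-8 - 9 - 6*(-2 + 5))² = (-8 - 9 - 6*3)² = (-8 - 9 - 18)² = (-35)² = 1225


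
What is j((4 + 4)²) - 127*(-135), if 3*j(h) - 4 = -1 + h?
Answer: 51502/3 ≈ 17167.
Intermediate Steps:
j(h) = 1 + h/3 (j(h) = 4/3 + (-1 + h)/3 = 4/3 + (-⅓ + h/3) = 1 + h/3)
j((4 + 4)²) - 127*(-135) = (1 + (4 + 4)²/3) - 127*(-135) = (1 + (⅓)*8²) + 17145 = (1 + (⅓)*64) + 17145 = (1 + 64/3) + 17145 = 67/3 + 17145 = 51502/3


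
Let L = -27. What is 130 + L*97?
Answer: -2489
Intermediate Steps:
130 + L*97 = 130 - 27*97 = 130 - 2619 = -2489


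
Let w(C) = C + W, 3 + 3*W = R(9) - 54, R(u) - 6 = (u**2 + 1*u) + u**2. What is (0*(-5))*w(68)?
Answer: 0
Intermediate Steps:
R(u) = 6 + u + 2*u**2 (R(u) = 6 + ((u**2 + 1*u) + u**2) = 6 + ((u**2 + u) + u**2) = 6 + ((u + u**2) + u**2) = 6 + (u + 2*u**2) = 6 + u + 2*u**2)
W = 40 (W = -1 + ((6 + 9 + 2*9**2) - 54)/3 = -1 + ((6 + 9 + 2*81) - 54)/3 = -1 + ((6 + 9 + 162) - 54)/3 = -1 + (177 - 54)/3 = -1 + (1/3)*123 = -1 + 41 = 40)
w(C) = 40 + C (w(C) = C + 40 = 40 + C)
(0*(-5))*w(68) = (0*(-5))*(40 + 68) = 0*108 = 0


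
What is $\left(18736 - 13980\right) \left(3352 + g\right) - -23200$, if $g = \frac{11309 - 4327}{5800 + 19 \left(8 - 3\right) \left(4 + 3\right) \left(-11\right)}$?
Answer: $\frac{24154241288}{1515} \approx 1.5943 \cdot 10^{7}$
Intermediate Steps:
$g = - \frac{6982}{1515}$ ($g = \frac{6982}{5800 + 19 \cdot 5 \cdot 7 \left(-11\right)} = \frac{6982}{5800 + 19 \cdot 35 \left(-11\right)} = \frac{6982}{5800 + 665 \left(-11\right)} = \frac{6982}{5800 - 7315} = \frac{6982}{-1515} = 6982 \left(- \frac{1}{1515}\right) = - \frac{6982}{1515} \approx -4.6086$)
$\left(18736 - 13980\right) \left(3352 + g\right) - -23200 = \left(18736 - 13980\right) \left(3352 - \frac{6982}{1515}\right) - -23200 = 4756 \cdot \frac{5071298}{1515} + 23200 = \frac{24119093288}{1515} + 23200 = \frac{24154241288}{1515}$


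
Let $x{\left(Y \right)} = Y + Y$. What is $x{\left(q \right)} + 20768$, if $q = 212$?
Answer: $21192$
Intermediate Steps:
$x{\left(Y \right)} = 2 Y$
$x{\left(q \right)} + 20768 = 2 \cdot 212 + 20768 = 424 + 20768 = 21192$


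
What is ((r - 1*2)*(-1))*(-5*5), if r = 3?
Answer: 25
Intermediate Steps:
((r - 1*2)*(-1))*(-5*5) = ((3 - 1*2)*(-1))*(-5*5) = ((3 - 2)*(-1))*(-25) = (1*(-1))*(-25) = -1*(-25) = 25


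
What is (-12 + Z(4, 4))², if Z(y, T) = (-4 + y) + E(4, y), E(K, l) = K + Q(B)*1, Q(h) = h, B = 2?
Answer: 36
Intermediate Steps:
E(K, l) = 2 + K (E(K, l) = K + 2*1 = K + 2 = 2 + K)
Z(y, T) = 2 + y (Z(y, T) = (-4 + y) + (2 + 4) = (-4 + y) + 6 = 2 + y)
(-12 + Z(4, 4))² = (-12 + (2 + 4))² = (-12 + 6)² = (-6)² = 36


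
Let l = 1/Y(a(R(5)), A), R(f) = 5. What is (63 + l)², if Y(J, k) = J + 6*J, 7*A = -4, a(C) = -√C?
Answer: (2205 - √5)²/1225 ≈ 3961.0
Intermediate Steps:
A = -4/7 (A = (⅐)*(-4) = -4/7 ≈ -0.57143)
Y(J, k) = 7*J
l = -√5/35 (l = 1/(7*(-√5)) = 1/(-7*√5) = -√5/35 ≈ -0.063888)
(63 + l)² = (63 - √5/35)²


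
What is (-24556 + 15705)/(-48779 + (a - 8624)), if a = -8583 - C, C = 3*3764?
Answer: 8851/77278 ≈ 0.11453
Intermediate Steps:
C = 11292
a = -19875 (a = -8583 - 1*11292 = -8583 - 11292 = -19875)
(-24556 + 15705)/(-48779 + (a - 8624)) = (-24556 + 15705)/(-48779 + (-19875 - 8624)) = -8851/(-48779 - 28499) = -8851/(-77278) = -8851*(-1/77278) = 8851/77278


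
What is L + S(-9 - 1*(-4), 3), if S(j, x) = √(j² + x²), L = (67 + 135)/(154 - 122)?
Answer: 101/16 + √34 ≈ 12.143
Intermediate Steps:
L = 101/16 (L = 202/32 = 202*(1/32) = 101/16 ≈ 6.3125)
L + S(-9 - 1*(-4), 3) = 101/16 + √((-9 - 1*(-4))² + 3²) = 101/16 + √((-9 + 4)² + 9) = 101/16 + √((-5)² + 9) = 101/16 + √(25 + 9) = 101/16 + √34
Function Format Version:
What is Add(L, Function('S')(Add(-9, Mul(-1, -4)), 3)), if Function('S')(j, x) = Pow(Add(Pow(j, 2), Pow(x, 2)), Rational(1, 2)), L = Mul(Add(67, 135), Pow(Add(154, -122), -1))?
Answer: Add(Rational(101, 16), Pow(34, Rational(1, 2))) ≈ 12.143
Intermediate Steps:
L = Rational(101, 16) (L = Mul(202, Pow(32, -1)) = Mul(202, Rational(1, 32)) = Rational(101, 16) ≈ 6.3125)
Add(L, Function('S')(Add(-9, Mul(-1, -4)), 3)) = Add(Rational(101, 16), Pow(Add(Pow(Add(-9, Mul(-1, -4)), 2), Pow(3, 2)), Rational(1, 2))) = Add(Rational(101, 16), Pow(Add(Pow(Add(-9, 4), 2), 9), Rational(1, 2))) = Add(Rational(101, 16), Pow(Add(Pow(-5, 2), 9), Rational(1, 2))) = Add(Rational(101, 16), Pow(Add(25, 9), Rational(1, 2))) = Add(Rational(101, 16), Pow(34, Rational(1, 2)))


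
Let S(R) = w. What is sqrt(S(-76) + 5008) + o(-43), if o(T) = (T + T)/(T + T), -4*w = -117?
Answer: 1 + sqrt(20149)/2 ≈ 71.974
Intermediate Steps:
w = 117/4 (w = -1/4*(-117) = 117/4 ≈ 29.250)
S(R) = 117/4
o(T) = 1 (o(T) = (2*T)/((2*T)) = (2*T)*(1/(2*T)) = 1)
sqrt(S(-76) + 5008) + o(-43) = sqrt(117/4 + 5008) + 1 = sqrt(20149/4) + 1 = sqrt(20149)/2 + 1 = 1 + sqrt(20149)/2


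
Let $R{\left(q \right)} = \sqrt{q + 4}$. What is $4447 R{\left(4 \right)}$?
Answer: $8894 \sqrt{2} \approx 12578.0$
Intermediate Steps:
$R{\left(q \right)} = \sqrt{4 + q}$
$4447 R{\left(4 \right)} = 4447 \sqrt{4 + 4} = 4447 \sqrt{8} = 4447 \cdot 2 \sqrt{2} = 8894 \sqrt{2}$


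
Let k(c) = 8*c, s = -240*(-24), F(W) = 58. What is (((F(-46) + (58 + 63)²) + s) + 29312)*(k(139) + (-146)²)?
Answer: 1116263988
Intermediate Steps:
s = 5760
(((F(-46) + (58 + 63)²) + s) + 29312)*(k(139) + (-146)²) = (((58 + (58 + 63)²) + 5760) + 29312)*(8*139 + (-146)²) = (((58 + 121²) + 5760) + 29312)*(1112 + 21316) = (((58 + 14641) + 5760) + 29312)*22428 = ((14699 + 5760) + 29312)*22428 = (20459 + 29312)*22428 = 49771*22428 = 1116263988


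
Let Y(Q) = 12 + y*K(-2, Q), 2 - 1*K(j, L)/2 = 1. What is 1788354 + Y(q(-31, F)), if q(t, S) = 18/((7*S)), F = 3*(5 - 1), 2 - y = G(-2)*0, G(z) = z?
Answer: 1788370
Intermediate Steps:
K(j, L) = 2 (K(j, L) = 4 - 2*1 = 4 - 2 = 2)
y = 2 (y = 2 - (-2)*0 = 2 - 1*0 = 2 + 0 = 2)
F = 12 (F = 3*4 = 12)
q(t, S) = 18/(7*S) (q(t, S) = 18*(1/(7*S)) = 18/(7*S))
Y(Q) = 16 (Y(Q) = 12 + 2*2 = 12 + 4 = 16)
1788354 + Y(q(-31, F)) = 1788354 + 16 = 1788370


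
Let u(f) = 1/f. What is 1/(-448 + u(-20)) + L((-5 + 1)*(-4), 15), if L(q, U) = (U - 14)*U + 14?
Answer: 259849/8961 ≈ 28.998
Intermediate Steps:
L(q, U) = 14 + U*(-14 + U) (L(q, U) = (-14 + U)*U + 14 = U*(-14 + U) + 14 = 14 + U*(-14 + U))
1/(-448 + u(-20)) + L((-5 + 1)*(-4), 15) = 1/(-448 + 1/(-20)) + (14 + 15² - 14*15) = 1/(-448 - 1/20) + (14 + 225 - 210) = 1/(-8961/20) + 29 = -20/8961 + 29 = 259849/8961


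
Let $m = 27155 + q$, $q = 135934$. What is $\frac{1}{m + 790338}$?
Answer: $\frac{1}{953427} \approx 1.0488 \cdot 10^{-6}$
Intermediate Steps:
$m = 163089$ ($m = 27155 + 135934 = 163089$)
$\frac{1}{m + 790338} = \frac{1}{163089 + 790338} = \frac{1}{953427}$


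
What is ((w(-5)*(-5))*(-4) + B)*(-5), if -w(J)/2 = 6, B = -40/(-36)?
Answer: 10750/9 ≈ 1194.4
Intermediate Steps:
B = 10/9 (B = -40*(-1/36) = 10/9 ≈ 1.1111)
w(J) = -12 (w(J) = -2*6 = -12)
((w(-5)*(-5))*(-4) + B)*(-5) = (-12*(-5)*(-4) + 10/9)*(-5) = (60*(-4) + 10/9)*(-5) = (-240 + 10/9)*(-5) = -2150/9*(-5) = 10750/9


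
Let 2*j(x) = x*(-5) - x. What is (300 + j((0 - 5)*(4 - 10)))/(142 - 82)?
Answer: 7/2 ≈ 3.5000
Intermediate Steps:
j(x) = -3*x (j(x) = (x*(-5) - x)/2 = (-5*x - x)/2 = (-6*x)/2 = -3*x)
(300 + j((0 - 5)*(4 - 10)))/(142 - 82) = (300 - 3*(0 - 5)*(4 - 10))/(142 - 82) = (300 - (-15)*(-6))/60 = (300 - 3*30)*(1/60) = (300 - 90)*(1/60) = 210*(1/60) = 7/2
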